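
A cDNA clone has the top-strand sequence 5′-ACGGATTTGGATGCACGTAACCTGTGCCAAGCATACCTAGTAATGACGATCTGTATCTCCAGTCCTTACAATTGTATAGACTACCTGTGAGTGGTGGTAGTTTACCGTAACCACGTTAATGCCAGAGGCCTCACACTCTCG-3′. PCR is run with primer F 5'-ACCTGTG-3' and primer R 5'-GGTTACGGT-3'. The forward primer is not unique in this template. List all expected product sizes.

The forward primer ACCTGTG matches the top strand at positions 20–26, 83–89.
The reverse primer's reverse complement is ACCGTAACC, matching at positions 104–112.
Each forward site pairs with the reverse site to give a product ending at position 112: sizes 93, 30 bp.

93 bp, 30 bp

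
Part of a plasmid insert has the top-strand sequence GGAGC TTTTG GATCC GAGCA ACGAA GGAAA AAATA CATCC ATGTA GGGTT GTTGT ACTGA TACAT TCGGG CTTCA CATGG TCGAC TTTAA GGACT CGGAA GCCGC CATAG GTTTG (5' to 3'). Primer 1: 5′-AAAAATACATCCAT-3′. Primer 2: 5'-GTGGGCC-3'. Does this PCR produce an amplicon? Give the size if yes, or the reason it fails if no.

Primer 2 (GTGGGCC) does not match the top strand, and its reverse complement GGCCCAC does not match either.
With no annealing site for primer 2, no amplification occurs.

No product — primer 2 has no binding site in the template.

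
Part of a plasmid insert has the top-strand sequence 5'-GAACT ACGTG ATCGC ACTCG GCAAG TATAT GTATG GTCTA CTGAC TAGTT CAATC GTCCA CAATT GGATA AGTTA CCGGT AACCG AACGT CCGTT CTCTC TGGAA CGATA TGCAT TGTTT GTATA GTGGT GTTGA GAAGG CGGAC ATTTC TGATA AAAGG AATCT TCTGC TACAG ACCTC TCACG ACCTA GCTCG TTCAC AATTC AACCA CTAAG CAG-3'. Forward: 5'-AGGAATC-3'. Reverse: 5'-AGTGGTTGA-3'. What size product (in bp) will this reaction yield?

55 bp

Forward primer AGGAATC is found on the top strand at positions 158–164.
Reverse complement of the reverse primer: TCAACCACT. This occurs on the top strand at positions 204–212.
The product runs from position 158 to position 212, so its length is 212 − 158 + 1 = 55 bp.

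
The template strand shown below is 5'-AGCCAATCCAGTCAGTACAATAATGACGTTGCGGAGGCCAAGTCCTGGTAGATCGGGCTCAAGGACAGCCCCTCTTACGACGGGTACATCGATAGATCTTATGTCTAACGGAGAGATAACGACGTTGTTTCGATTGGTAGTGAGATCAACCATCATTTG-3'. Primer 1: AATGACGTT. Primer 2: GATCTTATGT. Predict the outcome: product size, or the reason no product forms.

Primer 1 (AATGACGTT) matches the top strand at positions 22–30 (3' end points downstream).
Primer 2 (GATCTTATGT) also matches the top strand directly, at positions 95–104 — its reverse complement ACATAAGATC is not present.
Both primers anneal to the bottom strand with 3' ends pointing the same way, so neither can prime synthesis back toward the other.

No product — both primers anneal to the same strand and extend in the same direction.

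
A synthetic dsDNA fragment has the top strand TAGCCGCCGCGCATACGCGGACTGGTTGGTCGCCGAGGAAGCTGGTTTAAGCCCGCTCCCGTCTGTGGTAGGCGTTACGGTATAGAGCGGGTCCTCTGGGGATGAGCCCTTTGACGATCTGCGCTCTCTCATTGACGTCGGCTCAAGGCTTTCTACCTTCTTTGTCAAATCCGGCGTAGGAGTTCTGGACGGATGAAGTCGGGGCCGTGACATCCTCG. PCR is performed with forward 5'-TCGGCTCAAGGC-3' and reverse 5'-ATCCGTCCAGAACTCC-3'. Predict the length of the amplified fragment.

Forward primer TCGGCTCAAGGC is found on the top strand at positions 138–149.
Taking the reverse complement of ATCCGTCCAGAACTCC gives GGAGTTCTGGACGGAT, found at positions 179–194 on the template; the primer anneals here to the top strand with its 3' end pointing upstream.
Product length = (reverse-primer end) − (forward-primer start) + 1 = 194 − 138 + 1 = 57 bp.

57 bp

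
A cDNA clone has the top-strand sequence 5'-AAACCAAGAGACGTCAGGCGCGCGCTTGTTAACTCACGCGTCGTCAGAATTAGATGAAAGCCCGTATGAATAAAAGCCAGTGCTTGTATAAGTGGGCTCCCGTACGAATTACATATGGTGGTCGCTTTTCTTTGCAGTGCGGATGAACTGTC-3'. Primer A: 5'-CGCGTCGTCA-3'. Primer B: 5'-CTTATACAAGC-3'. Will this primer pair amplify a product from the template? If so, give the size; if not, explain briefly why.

Yes — a 56 bp product.

Primer A (CGCGTCGTCA) matches the top strand at positions 37–46; it acts as a forward primer.
Primer B's reverse complement is GCTTGTATAAG, matching the top strand at positions 82–92; it acts as a reverse primer.
The 3' ends face each other across positions 37–92, giving a 56 bp product.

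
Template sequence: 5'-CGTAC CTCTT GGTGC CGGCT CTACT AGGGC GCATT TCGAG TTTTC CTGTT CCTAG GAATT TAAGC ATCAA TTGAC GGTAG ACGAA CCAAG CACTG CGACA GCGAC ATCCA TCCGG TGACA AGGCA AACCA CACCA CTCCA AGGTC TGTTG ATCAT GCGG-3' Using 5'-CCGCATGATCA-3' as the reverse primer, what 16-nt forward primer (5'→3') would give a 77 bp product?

The reverse primer's reverse complement TGATCATGCGG matches the template at positions 149–159, so the product ends at position 159.
A 77 bp product then starts at position 159 − 77 + 1 = 83.
The forward primer is identical to the top strand there: GAACCAAGCACTGCGA.

5'-GAACCAAGCACTGCGA-3'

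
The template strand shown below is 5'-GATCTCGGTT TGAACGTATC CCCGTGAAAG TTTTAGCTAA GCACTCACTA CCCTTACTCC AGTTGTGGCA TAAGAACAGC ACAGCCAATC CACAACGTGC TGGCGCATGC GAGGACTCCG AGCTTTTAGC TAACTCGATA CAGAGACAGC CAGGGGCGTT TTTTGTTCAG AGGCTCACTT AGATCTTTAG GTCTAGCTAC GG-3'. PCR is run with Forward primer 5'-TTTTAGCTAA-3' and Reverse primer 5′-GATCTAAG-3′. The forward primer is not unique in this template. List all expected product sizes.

155 bp, 62 bp

The forward primer TTTTAGCTAA matches the top strand at positions 31–40, 124–133.
The reverse primer's reverse complement is CTTAGATC, matching at positions 178–185.
Each forward site pairs with the reverse site to give a product ending at position 185: sizes 155, 62 bp.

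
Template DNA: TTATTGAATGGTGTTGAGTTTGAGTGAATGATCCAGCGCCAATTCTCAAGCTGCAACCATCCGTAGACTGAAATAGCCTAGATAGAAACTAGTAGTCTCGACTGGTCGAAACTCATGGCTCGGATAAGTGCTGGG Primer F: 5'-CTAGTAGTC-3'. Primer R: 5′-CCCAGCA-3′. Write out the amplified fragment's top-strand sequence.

Forward primer CTAGTAGTC is found on the top strand at positions 89–97.
Reverse complement of the reverse primer: TGCTGGG. This occurs on the top strand at positions 129–135.
The product is the template from position 89 through 135 (47 bp).

5'-CTAGTAGTCTCGACTGGTCGAAACTCATGGCTCGGATAAGTGCTGGG-3'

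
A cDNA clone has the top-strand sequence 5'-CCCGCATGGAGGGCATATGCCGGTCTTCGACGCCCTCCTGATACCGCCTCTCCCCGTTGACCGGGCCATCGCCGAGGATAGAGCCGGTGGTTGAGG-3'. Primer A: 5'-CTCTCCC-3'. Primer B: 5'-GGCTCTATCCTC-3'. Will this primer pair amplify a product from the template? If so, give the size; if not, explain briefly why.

Yes — a 38 bp product.

Primer A (CTCTCCC) matches the top strand at positions 48–54; it acts as a forward primer.
Primer B's reverse complement is GAGGATAGAGCC, matching the top strand at positions 74–85; it acts as a reverse primer.
The 3' ends face each other across positions 48–85, giving a 38 bp product.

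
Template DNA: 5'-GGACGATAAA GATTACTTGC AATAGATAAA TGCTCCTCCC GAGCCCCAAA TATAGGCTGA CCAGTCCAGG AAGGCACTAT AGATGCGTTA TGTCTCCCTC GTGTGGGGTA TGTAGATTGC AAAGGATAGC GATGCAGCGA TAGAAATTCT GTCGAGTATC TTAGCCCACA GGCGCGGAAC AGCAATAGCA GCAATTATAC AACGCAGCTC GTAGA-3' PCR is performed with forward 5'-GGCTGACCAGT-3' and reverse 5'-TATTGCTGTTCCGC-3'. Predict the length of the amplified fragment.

133 bp

Scanning the template, GGCTGACCAGT occurs at positions 55–65; this primer anneals to the bottom strand there with its 3' end pointing downstream.
Taking the reverse complement of TATTGCTGTTCCGC gives GCGGAACAGCAATA, found at positions 174–187 on the template; the primer anneals here to the top strand with its 3' end pointing upstream.
Product length = (reverse-primer end) − (forward-primer start) + 1 = 187 − 55 + 1 = 133 bp.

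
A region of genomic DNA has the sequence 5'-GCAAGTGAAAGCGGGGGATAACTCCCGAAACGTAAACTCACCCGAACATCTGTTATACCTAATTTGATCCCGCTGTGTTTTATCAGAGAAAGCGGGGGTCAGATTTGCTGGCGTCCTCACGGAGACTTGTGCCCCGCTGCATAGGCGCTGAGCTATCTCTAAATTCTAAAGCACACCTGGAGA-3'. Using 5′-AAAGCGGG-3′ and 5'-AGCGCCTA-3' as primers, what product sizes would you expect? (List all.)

The forward primer AAAGCGGG matches the top strand at positions 8–15, 89–96.
The reverse primer's reverse complement is TAGGCGCT, matching at positions 142–149.
Each forward site pairs with the reverse site to give a product ending at position 149: sizes 142, 61 bp.

142 bp, 61 bp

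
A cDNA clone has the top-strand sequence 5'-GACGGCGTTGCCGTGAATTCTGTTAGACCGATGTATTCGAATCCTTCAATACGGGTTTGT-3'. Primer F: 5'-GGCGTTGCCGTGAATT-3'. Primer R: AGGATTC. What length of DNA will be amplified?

The forward primer matches the template at positions 4–19.
Reverse complement of the reverse primer: GAATCCT. This occurs on the top strand at positions 39–45.
Amplicon spans positions 4–45: 42 bp.

42 bp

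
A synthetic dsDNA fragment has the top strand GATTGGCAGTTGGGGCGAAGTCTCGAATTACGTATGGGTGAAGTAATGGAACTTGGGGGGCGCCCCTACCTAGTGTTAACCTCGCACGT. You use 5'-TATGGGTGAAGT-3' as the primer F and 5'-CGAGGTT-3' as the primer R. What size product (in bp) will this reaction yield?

52 bp

The forward primer matches the template at positions 33–44.
The reverse primer's reverse complement is AACCTCG, which matches the template at positions 78–84.
Product length = (reverse-primer end) − (forward-primer start) + 1 = 84 − 33 + 1 = 52 bp.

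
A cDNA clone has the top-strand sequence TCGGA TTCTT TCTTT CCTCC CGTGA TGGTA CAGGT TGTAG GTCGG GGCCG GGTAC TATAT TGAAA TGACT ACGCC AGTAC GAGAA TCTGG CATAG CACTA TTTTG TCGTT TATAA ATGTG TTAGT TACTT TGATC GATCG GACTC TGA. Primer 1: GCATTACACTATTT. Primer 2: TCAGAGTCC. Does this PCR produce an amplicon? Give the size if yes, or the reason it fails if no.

Primer 1 (GCATTACACTATTT) does not match the top strand, and its reverse complement AAATAGTGTAATGC does not match either.
With no annealing site for primer 1, no amplification occurs.

No product — primer 1 has no binding site in the template.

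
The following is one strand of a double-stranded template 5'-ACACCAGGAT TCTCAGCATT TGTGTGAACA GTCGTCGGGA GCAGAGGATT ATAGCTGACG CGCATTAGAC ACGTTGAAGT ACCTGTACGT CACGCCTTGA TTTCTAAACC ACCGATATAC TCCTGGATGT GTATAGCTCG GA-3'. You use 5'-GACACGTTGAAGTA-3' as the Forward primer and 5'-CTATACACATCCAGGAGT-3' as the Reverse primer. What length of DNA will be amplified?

Scanning the template, GACACGTTGAAGTA occurs at positions 68–81; this primer anneals to the bottom strand there with its 3' end pointing downstream.
Reverse complement of the reverse primer: ACTCCTGGATGTGTATAG. This occurs on the top strand at positions 119–136.
The product runs from position 68 to position 136, so its length is 136 − 68 + 1 = 69 bp.

69 bp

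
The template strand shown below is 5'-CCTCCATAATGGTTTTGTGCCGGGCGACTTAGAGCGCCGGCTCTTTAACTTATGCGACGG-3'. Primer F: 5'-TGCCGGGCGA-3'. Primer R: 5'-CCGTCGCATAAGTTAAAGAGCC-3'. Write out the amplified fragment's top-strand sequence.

5'-TGCCGGGCGACTTAGAGCGCCGGCTCTTTAACTTATGCGACGG-3'

Scanning the template, TGCCGGGCGA occurs at positions 18–27; this primer anneals to the bottom strand there with its 3' end pointing downstream.
Reverse complement of the reverse primer: GGCTCTTTAACTTATGCGACGG. This occurs on the top strand at positions 39–60.
The product is the template from position 18 through 60 (43 bp).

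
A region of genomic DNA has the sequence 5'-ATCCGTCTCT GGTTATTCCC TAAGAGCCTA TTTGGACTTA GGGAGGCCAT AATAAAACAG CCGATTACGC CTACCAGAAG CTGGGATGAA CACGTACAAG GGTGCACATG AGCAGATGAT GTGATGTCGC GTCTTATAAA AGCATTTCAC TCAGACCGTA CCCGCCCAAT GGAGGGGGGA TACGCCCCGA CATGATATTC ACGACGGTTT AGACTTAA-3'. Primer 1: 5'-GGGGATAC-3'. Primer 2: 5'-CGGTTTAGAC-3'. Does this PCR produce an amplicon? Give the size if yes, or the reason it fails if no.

Primer 1 (GGGGATAC) matches the top strand at positions 176–183 (3' end points downstream).
Primer 2 (CGGTTTAGAC) also matches the top strand directly, at positions 205–214 — its reverse complement GTCTAAACCG is not present.
Both primers anneal to the bottom strand with 3' ends pointing the same way, so neither can prime synthesis back toward the other.

No product — both primers anneal to the same strand and extend in the same direction.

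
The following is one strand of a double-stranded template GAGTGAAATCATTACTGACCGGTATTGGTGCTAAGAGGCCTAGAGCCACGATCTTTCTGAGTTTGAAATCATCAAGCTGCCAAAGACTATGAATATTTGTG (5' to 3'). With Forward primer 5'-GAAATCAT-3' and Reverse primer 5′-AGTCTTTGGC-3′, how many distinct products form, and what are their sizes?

Two products: 84 bp, 24 bp

The forward primer GAAATCAT matches the top strand at positions 5–12, 65–72.
The reverse primer's reverse complement is GCCAAAGACT, matching at positions 79–88.
Each forward site pairs with the reverse site to give a product ending at position 88: sizes 84, 24 bp.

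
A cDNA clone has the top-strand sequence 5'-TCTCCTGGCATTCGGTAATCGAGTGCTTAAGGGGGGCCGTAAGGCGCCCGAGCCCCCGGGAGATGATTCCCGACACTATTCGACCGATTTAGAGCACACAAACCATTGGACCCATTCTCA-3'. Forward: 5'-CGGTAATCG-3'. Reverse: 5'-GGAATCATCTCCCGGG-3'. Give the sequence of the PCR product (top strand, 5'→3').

Scanning the template, CGGTAATCG occurs at positions 13–21; this primer anneals to the bottom strand there with its 3' end pointing downstream.
Taking the reverse complement of GGAATCATCTCCCGGG gives CCCGGGAGATGATTCC, found at positions 55–70 on the template; the primer anneals here to the top strand with its 3' end pointing upstream.
The product is the template from position 13 through 70 (58 bp).

5'-CGGTAATCGAGTGCTTAAGGGGGGCCGTAAGGCGCCCGAGCCCCCGGGAGATGATTCC-3'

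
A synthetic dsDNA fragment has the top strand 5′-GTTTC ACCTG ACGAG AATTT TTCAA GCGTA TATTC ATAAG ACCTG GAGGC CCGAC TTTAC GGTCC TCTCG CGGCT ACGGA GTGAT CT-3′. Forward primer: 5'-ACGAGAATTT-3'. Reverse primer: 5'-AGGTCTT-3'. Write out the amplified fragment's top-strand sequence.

5'-ACGAGAATTTTTCAAGCGTATATTCATAAGACCT-3'

Forward primer ACGAGAATTT is found on the top strand at positions 11–20.
The reverse primer's reverse complement is AAGACCT, which matches the template at positions 38–44.
The product is the template from position 11 through 44 (34 bp).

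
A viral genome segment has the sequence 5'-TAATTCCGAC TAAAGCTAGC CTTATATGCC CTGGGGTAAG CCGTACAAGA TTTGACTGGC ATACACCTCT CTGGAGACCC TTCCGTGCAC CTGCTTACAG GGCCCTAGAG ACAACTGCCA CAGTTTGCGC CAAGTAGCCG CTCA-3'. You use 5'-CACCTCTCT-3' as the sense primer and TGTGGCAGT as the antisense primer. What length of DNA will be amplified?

Scanning the template, CACCTCTCT occurs at positions 64–72; this primer anneals to the bottom strand there with its 3' end pointing downstream.
The reverse primer's reverse complement is ACTGCCACA, which matches the template at positions 114–122.
Product length = (reverse-primer end) − (forward-primer start) + 1 = 122 − 64 + 1 = 59 bp.

59 bp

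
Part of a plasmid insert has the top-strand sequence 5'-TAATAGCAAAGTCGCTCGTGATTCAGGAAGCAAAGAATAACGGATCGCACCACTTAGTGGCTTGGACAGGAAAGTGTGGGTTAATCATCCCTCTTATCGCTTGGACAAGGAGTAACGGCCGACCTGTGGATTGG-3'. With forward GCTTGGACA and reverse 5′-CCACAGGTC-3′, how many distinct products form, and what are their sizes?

The forward primer GCTTGGACA matches the top strand at positions 60–68, 99–107.
The reverse primer's reverse complement is GACCTGTGG, matching at positions 121–129.
Each forward site pairs with the reverse site to give a product ending at position 129: sizes 70, 31 bp.

Two products: 70 bp, 31 bp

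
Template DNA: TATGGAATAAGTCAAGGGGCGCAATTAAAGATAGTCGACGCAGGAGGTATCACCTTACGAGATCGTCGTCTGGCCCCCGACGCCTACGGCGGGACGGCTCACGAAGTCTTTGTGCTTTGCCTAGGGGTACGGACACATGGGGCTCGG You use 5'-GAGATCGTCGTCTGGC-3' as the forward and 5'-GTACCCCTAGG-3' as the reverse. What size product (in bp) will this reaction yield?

72 bp

The forward primer matches the template at positions 59–74.
Taking the reverse complement of GTACCCCTAGG gives CCTAGGGGTAC, found at positions 120–130 on the template; the primer anneals here to the top strand with its 3' end pointing upstream.
Amplicon spans positions 59–130: 72 bp.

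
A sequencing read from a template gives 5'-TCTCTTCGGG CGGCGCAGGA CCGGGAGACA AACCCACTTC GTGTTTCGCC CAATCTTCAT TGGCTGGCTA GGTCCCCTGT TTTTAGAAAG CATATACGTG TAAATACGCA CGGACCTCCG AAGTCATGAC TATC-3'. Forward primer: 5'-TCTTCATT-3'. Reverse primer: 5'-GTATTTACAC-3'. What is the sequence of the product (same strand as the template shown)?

Scanning the template, TCTTCATT occurs at positions 54–61; this primer anneals to the bottom strand there with its 3' end pointing downstream.
Reverse complement of the reverse primer: GTGTAAATAC. This occurs on the top strand at positions 98–107.
The product is the template from position 54 through 107 (54 bp).

5'-TCTTCATTGGCTGGCTAGGTCCCCTGTTTTTAGAAAGCATATACGTGTAAATAC-3'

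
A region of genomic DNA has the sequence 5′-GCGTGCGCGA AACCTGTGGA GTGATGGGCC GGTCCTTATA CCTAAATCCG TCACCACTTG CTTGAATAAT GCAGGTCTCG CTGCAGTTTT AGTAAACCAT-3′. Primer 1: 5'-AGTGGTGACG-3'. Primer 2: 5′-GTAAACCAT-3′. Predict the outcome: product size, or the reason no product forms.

Primer 1 (AGTGGTGACG) has reverse complement CGTCACCACT, which matches the top strand at positions 49–58; primer 1 anneals to the top strand there with its 3' end pointing upstream toward position 49.
Primer 2 (GTAAACCAT) matches the top strand directly at positions 92–100; it anneals to the bottom strand with its 3' end pointing downstream toward position 100.
The 3' ends diverge (primer 1 extends toward position 1, primer 2 toward position 100), so the primers never converge on a shared product.

No product — the primers' 3' ends point away from each other.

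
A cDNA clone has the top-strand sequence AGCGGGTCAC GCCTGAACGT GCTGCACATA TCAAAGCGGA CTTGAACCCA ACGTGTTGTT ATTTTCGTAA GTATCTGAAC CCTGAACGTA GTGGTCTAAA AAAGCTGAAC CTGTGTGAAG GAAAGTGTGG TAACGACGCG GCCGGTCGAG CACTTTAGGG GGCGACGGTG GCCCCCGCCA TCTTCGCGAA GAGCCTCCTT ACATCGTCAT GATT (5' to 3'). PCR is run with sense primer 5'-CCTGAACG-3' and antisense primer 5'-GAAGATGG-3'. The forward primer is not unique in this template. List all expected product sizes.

The forward primer CCTGAACG matches the top strand at positions 12–19, 81–88.
The reverse primer's reverse complement is CCATCTTC, matching at positions 178–185.
Each forward site pairs with the reverse site to give a product ending at position 185: sizes 174, 105 bp.

174 bp, 105 bp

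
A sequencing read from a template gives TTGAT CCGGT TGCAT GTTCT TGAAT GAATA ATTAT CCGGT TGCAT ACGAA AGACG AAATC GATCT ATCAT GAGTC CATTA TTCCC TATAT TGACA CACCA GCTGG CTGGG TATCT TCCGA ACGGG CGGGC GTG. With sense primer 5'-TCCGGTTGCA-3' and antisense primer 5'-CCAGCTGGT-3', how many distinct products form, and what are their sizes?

Two products: 101 bp, 71 bp

The forward primer TCCGGTTGCA matches the top strand at positions 5–14, 35–44.
The reverse primer's reverse complement is ACCAGCTGG, matching at positions 97–105.
Each forward site pairs with the reverse site to give a product ending at position 105: sizes 101, 71 bp.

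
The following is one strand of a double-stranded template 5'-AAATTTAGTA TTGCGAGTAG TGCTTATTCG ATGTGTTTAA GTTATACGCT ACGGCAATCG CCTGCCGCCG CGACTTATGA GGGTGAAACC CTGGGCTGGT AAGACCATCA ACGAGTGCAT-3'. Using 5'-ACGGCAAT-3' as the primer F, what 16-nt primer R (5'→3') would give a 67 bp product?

5'-CACTCGTTGATGGTCT-3'

The forward primer binds at positions 51–58, so a 67 bp product ends at position 51 + 67 − 1 = 117.
The reverse primer anneals to the top strand over positions 102–117, i.e. to AGACCATCAACGAGTG.
Its sequence written 5'→3' is the reverse complement: CACTCGTTGATGGTCT.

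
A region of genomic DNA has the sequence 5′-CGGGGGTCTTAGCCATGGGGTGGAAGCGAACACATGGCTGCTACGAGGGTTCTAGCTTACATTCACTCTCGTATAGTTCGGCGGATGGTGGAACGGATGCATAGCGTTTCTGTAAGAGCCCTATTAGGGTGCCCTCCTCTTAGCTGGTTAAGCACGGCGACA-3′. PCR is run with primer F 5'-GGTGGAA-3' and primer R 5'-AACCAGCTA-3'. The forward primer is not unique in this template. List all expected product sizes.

The forward primer GGTGGAA matches the top strand at positions 19–25, 87–93.
The reverse primer's reverse complement is TAGCTGGTT, matching at positions 141–149.
Each forward site pairs with the reverse site to give a product ending at position 149: sizes 131, 63 bp.

131 bp, 63 bp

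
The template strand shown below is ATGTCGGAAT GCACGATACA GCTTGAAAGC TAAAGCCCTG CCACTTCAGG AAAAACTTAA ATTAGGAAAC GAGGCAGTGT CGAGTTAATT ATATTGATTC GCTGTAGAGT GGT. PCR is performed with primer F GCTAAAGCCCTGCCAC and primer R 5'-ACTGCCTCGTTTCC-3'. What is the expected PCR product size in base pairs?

50 bp

Scanning the template, GCTAAAGCCCTGCCAC occurs at positions 29–44; this primer anneals to the bottom strand there with its 3' end pointing downstream.
Reverse complement of the reverse primer: GGAAACGAGGCAGT. This occurs on the top strand at positions 65–78.
Product length = (reverse-primer end) − (forward-primer start) + 1 = 78 − 29 + 1 = 50 bp.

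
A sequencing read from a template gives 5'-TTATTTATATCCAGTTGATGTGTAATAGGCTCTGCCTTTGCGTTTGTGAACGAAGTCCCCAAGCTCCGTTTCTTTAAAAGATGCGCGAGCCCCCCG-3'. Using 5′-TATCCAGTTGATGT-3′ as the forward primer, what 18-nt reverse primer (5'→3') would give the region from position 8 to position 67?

5'-GGAGCTTGGGGACTTCGT-3'

The product's 3' end on the top strand is position 67.
The reverse primer anneals to the top strand over positions 50–67, i.e. to ACGAAGTCCCCAAGCTCC.
Its sequence written 5'→3' is the reverse complement: GGAGCTTGGGGACTTCGT.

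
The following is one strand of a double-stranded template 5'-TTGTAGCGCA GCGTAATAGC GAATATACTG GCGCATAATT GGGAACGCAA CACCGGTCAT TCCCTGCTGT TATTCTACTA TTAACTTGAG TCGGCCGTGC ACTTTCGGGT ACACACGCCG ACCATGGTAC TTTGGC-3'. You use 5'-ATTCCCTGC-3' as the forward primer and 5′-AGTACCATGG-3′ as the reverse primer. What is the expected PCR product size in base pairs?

The forward primer matches the template at positions 59–67.
The reverse primer's reverse complement is CCATGGTACT, which matches the template at positions 122–131.
Amplicon spans positions 59–131: 73 bp.

73 bp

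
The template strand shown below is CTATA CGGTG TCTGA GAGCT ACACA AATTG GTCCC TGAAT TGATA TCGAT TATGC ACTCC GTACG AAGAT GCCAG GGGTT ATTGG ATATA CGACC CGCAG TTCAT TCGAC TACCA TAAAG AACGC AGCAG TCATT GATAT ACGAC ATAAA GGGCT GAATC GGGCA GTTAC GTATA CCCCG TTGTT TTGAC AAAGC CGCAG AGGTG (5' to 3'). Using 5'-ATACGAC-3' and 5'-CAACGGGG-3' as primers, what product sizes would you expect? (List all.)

96 bp, 45 bp

The forward primer ATACGAC matches the top strand at positions 88–94, 139–145.
The reverse primer's reverse complement is CCCCGTTG, matching at positions 176–183.
Each forward site pairs with the reverse site to give a product ending at position 183: sizes 96, 45 bp.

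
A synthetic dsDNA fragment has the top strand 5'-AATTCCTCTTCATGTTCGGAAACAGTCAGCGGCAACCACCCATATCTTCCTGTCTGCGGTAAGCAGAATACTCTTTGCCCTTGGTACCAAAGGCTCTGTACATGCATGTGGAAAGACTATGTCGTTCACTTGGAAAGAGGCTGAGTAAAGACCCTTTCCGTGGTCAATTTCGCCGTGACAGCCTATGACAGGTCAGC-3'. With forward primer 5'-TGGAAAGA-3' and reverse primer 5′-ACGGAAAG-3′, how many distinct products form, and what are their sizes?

The forward primer TGGAAAGA matches the top strand at positions 109–116, 131–138.
The reverse primer's reverse complement is CTTTCCGT, matching at positions 154–161.
Each forward site pairs with the reverse site to give a product ending at position 161: sizes 53, 31 bp.

Two products: 53 bp, 31 bp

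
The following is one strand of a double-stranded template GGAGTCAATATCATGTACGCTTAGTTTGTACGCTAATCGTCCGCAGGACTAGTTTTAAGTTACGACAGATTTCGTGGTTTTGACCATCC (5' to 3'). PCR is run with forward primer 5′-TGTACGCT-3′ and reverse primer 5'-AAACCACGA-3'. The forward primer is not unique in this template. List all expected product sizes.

67 bp, 54 bp

The forward primer TGTACGCT matches the top strand at positions 14–21, 27–34.
The reverse primer's reverse complement is TCGTGGTTT, matching at positions 72–80.
Each forward site pairs with the reverse site to give a product ending at position 80: sizes 67, 54 bp.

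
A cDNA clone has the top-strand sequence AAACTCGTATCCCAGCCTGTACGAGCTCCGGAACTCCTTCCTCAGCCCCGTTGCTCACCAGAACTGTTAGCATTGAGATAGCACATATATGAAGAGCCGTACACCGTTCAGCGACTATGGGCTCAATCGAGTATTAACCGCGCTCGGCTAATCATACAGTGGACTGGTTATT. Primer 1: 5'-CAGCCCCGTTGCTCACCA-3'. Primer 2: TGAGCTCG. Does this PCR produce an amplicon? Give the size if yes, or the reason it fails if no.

Primer 2 (TGAGCTCG) does not match the top strand, and its reverse complement CGAGCTCA does not match either.
With no annealing site for primer 2, no amplification occurs.

No product — primer 2 has no binding site in the template.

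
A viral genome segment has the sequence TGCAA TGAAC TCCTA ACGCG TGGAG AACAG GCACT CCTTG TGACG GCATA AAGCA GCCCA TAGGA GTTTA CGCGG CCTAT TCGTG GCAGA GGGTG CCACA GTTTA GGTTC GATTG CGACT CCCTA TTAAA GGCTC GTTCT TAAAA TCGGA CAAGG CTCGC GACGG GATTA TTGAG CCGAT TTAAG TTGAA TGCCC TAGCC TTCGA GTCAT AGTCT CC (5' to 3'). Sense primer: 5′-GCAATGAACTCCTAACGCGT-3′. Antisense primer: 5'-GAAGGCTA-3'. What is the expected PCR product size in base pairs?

Scanning the template, GCAATGAACTCCTAACGCGT occurs at positions 2–21; this primer anneals to the bottom strand there with its 3' end pointing downstream.
Taking the reverse complement of GAAGGCTA gives TAGCCTTC, found at positions 196–203 on the template; the primer anneals here to the top strand with its 3' end pointing upstream.
Amplicon spans positions 2–203: 202 bp.

202 bp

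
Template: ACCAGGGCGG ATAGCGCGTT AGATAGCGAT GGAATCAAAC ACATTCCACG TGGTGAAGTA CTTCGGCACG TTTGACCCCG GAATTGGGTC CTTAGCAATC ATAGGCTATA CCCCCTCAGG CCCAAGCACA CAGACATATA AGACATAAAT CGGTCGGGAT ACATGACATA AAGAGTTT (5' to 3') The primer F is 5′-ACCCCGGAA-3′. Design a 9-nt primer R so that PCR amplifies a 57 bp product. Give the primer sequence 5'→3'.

The forward primer binds at positions 75–83, so a 57 bp product ends at position 75 + 57 − 1 = 131.
The reverse primer anneals to the top strand over positions 123–131, i.e. to CAAGCACAC.
Its sequence written 5'→3' is the reverse complement: GTGTGCTTG.

5'-GTGTGCTTG-3'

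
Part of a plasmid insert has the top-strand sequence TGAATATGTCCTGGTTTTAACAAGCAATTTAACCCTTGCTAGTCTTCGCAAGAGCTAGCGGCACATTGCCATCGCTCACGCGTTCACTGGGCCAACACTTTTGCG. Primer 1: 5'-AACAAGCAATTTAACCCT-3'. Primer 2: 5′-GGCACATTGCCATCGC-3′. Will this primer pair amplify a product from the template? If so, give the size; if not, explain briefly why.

Primer 1 (AACAAGCAATTTAACCCT) matches the top strand at positions 19–36 (3' end points downstream).
Primer 2 (GGCACATTGCCATCGC) also matches the top strand directly, at positions 60–75 — its reverse complement GCGATGGCAATGTGCC is not present.
Both primers anneal to the bottom strand with 3' ends pointing the same way, so neither can prime synthesis back toward the other.

No product — both primers anneal to the same strand and extend in the same direction.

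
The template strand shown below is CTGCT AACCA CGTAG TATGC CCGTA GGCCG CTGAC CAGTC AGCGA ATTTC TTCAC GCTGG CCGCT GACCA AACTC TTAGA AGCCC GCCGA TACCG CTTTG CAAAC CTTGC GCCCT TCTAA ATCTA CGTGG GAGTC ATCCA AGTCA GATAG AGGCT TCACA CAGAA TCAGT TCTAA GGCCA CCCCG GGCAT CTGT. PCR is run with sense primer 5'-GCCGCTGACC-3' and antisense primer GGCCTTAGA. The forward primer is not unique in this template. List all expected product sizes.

153 bp, 120 bp

The forward primer GCCGCTGACC matches the top strand at positions 27–36, 60–69.
The reverse primer's reverse complement is TCTAAGGCC, matching at positions 171–179.
Each forward site pairs with the reverse site to give a product ending at position 179: sizes 153, 120 bp.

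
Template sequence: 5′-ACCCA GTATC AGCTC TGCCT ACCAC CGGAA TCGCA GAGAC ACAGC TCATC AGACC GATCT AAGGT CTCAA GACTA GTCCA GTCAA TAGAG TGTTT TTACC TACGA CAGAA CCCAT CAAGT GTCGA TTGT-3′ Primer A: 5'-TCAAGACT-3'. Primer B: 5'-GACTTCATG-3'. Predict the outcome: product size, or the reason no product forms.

Primer B (GACTTCATG) does not match the top strand, and its reverse complement CATGAAGTC does not match either.
With no annealing site for primer B, no amplification occurs.

No product — primer B has no binding site in the template.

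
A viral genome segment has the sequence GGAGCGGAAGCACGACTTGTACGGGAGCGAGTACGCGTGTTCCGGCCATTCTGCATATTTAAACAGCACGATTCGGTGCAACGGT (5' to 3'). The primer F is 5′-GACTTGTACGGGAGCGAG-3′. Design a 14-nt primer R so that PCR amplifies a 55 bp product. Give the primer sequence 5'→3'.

5'-TGCTGTTTAAATAT-3'

The forward primer binds at positions 14–31, so a 55 bp product ends at position 14 + 55 − 1 = 68.
The reverse primer anneals to the top strand over positions 55–68, i.e. to ATATTTAAACAGCA.
Its sequence written 5'→3' is the reverse complement: TGCTGTTTAAATAT.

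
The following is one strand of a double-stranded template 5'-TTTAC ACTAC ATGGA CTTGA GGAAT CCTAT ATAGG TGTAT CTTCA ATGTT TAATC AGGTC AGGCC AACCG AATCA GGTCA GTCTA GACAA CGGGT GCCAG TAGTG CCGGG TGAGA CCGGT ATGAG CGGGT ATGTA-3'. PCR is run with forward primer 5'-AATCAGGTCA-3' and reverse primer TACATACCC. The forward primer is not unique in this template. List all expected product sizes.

84 bp, 65 bp

The forward primer AATCAGGTCA matches the top strand at positions 52–61, 71–80.
The reverse primer's reverse complement is GGGTATGTA, matching at positions 127–135.
Each forward site pairs with the reverse site to give a product ending at position 135: sizes 84, 65 bp.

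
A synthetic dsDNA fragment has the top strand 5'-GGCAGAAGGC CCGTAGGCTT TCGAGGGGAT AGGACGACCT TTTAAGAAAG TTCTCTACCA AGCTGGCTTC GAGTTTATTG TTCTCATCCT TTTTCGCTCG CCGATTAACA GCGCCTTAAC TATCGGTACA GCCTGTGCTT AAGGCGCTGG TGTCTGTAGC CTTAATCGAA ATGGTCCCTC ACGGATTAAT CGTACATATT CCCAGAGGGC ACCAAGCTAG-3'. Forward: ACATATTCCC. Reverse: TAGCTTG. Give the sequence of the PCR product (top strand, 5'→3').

5'-ACATATTCCCAGAGGGCACCAAGCTA-3'

Scanning the template, ACATATTCCC occurs at positions 194–203; this primer anneals to the bottom strand there with its 3' end pointing downstream.
Taking the reverse complement of TAGCTTG gives CAAGCTA, found at positions 213–219 on the template; the primer anneals here to the top strand with its 3' end pointing upstream.
The product is the template from position 194 through 219 (26 bp).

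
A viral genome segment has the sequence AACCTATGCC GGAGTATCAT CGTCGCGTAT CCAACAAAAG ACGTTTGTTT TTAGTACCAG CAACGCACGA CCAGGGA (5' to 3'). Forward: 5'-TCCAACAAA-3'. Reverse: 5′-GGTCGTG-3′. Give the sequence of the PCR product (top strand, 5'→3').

5'-TCCAACAAAAGACGTTTGTTTTTAGTACCAGCAACGCACGACC-3'

The forward primer matches the template at positions 30–38.
The reverse primer's reverse complement is CACGACC, which matches the template at positions 66–72.
The product is the template from position 30 through 72 (43 bp).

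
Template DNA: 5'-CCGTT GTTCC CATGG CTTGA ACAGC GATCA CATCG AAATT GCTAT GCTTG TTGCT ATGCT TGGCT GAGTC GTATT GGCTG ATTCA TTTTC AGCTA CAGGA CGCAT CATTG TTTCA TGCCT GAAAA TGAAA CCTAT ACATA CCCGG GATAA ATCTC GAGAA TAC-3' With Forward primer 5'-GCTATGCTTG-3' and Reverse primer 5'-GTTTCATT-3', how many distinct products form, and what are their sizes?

Two products: 91 bp, 79 bp

The forward primer GCTATGCTTG matches the top strand at positions 41–50, 53–62.
The reverse primer's reverse complement is AATGAAAC, matching at positions 124–131.
Each forward site pairs with the reverse site to give a product ending at position 131: sizes 91, 79 bp.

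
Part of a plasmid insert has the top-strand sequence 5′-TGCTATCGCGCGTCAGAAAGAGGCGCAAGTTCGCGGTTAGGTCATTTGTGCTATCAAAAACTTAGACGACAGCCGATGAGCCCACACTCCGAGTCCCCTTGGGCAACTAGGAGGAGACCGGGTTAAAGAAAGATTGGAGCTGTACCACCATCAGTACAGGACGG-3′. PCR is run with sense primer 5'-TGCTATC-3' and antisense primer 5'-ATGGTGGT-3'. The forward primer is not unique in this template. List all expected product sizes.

The forward primer TGCTATC matches the top strand at positions 1–7, 49–55.
The reverse primer's reverse complement is ACCACCAT, matching at positions 144–151.
Each forward site pairs with the reverse site to give a product ending at position 151: sizes 151, 103 bp.

151 bp, 103 bp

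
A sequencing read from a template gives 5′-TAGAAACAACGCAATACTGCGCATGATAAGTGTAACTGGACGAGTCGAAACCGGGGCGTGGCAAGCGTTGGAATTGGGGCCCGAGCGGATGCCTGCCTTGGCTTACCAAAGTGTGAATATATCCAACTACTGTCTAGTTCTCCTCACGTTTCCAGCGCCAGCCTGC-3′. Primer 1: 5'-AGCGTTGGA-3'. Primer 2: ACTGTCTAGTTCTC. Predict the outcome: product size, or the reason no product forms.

No product — both primers anneal to the same strand and extend in the same direction.

Primer 1 (AGCGTTGGA) matches the top strand at positions 64–72 (3' end points downstream).
Primer 2 (ACTGTCTAGTTCTC) also matches the top strand directly, at positions 129–142 — its reverse complement GAGAACTAGACAGT is not present.
Both primers anneal to the bottom strand with 3' ends pointing the same way, so neither can prime synthesis back toward the other.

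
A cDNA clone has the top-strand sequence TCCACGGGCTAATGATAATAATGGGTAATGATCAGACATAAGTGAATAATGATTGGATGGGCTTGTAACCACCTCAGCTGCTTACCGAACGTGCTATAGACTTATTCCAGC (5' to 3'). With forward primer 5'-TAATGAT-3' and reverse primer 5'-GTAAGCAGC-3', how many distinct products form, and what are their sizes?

The forward primer TAATGAT matches the top strand at positions 10–16, 26–32, 47–53.
The reverse primer's reverse complement is GCTGCTTAC, matching at positions 77–85.
Each forward site pairs with the reverse site to give a product ending at position 85: sizes 76, 60, 39 bp.

Three products: 76 bp, 60 bp, 39 bp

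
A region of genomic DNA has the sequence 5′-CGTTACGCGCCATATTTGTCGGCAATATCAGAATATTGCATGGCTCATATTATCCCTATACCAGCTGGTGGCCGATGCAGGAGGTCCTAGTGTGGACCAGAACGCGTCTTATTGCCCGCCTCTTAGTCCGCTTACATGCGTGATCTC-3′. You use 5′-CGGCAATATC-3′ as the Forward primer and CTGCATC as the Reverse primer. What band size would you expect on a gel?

Forward primer CGGCAATATC is found on the top strand at positions 20–29.
The reverse primer's reverse complement is GATGCAG, which matches the template at positions 74–80.
The product runs from position 20 to position 80, so its length is 80 − 20 + 1 = 61 bp.

61 bp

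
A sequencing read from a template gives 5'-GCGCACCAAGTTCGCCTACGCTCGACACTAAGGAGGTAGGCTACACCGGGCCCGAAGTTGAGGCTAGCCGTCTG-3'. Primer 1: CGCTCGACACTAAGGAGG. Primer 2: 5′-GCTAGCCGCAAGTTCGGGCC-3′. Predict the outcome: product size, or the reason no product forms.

No product — primer 2 has no binding site in the template.

Primer 2 (GCTAGCCGCAAGTTCGGGCC) does not match the top strand, and its reverse complement GGCCCGAACTTGCGGCTAGC does not match either.
With no annealing site for primer 2, no amplification occurs.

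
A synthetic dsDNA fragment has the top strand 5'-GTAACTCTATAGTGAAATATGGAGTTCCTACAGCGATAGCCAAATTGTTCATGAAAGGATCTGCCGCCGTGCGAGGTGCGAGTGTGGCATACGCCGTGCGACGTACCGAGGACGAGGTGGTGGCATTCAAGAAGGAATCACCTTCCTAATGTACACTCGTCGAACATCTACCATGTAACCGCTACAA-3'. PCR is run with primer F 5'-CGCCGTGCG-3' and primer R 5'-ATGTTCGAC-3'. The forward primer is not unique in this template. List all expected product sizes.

The forward primer CGCCGTGCG matches the top strand at positions 65–73, 92–100.
The reverse primer's reverse complement is GTCGAACAT, matching at positions 159–167.
Each forward site pairs with the reverse site to give a product ending at position 167: sizes 103, 76 bp.

103 bp, 76 bp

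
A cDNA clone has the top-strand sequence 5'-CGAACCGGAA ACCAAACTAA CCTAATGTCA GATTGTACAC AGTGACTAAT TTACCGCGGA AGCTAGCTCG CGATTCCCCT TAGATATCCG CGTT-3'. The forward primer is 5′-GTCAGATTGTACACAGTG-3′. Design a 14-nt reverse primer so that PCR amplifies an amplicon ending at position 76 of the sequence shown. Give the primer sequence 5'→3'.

The forward primer binds at positions 27–44; the product's 3' end on the top strand is position 76.
The reverse primer anneals to the top strand over positions 63–76, i.e. to CTAGCTCGCGATTC.
Its sequence written 5'→3' is the reverse complement: GAATCGCGAGCTAG.

5'-GAATCGCGAGCTAG-3'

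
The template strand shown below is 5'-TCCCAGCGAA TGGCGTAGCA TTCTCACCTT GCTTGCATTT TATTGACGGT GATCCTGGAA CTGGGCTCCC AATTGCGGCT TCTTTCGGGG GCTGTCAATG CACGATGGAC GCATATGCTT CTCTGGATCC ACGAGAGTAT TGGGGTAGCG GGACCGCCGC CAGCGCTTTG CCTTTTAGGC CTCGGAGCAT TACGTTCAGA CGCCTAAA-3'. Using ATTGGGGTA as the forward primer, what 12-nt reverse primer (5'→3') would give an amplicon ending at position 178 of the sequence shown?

5'-CTAAAAGGCAAA-3'

The forward primer binds at positions 139–147; the product's 3' end on the top strand is position 178.
The reverse primer anneals to the top strand over positions 167–178, i.e. to TTTGCCTTTTAG.
Its sequence written 5'→3' is the reverse complement: CTAAAAGGCAAA.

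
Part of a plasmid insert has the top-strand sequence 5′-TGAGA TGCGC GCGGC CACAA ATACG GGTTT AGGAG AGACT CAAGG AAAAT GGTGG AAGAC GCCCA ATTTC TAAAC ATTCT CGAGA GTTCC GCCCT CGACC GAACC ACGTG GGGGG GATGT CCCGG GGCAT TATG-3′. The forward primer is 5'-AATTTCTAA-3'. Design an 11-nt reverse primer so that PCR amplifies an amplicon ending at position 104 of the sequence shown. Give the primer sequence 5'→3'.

The forward primer binds at positions 65–73; the product's 3' end on the top strand is position 104.
The reverse primer anneals to the top strand over positions 94–104, i.e. to CTCGACCGAAC.
Its sequence written 5'→3' is the reverse complement: GTTCGGTCGAG.

5'-GTTCGGTCGAG-3'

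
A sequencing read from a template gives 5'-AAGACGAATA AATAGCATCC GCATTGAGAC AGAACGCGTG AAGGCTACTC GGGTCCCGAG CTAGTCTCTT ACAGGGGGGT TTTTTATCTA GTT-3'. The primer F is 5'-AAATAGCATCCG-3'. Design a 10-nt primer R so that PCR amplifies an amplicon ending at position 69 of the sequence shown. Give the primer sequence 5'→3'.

5'-AGAGACTAGC-3'

The forward primer binds at positions 10–21; the product's 3' end on the top strand is position 69.
The reverse primer anneals to the top strand over positions 60–69, i.e. to GCTAGTCTCT.
Its sequence written 5'→3' is the reverse complement: AGAGACTAGC.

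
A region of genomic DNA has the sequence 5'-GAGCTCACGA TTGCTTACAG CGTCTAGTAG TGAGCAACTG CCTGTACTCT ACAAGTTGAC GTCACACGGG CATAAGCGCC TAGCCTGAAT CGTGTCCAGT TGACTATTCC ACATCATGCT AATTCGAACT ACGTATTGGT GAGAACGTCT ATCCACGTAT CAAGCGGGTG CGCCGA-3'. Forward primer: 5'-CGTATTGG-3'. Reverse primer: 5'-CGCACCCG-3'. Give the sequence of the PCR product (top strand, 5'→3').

5'-CGTATTGGTGAGAACGTCTATCCACGTATCAAGCGGGTGCG-3'

The forward primer matches the template at positions 132–139.
Reverse complement of the reverse primer: CGGGTGCG. This occurs on the top strand at positions 165–172.
The product is the template from position 132 through 172 (41 bp).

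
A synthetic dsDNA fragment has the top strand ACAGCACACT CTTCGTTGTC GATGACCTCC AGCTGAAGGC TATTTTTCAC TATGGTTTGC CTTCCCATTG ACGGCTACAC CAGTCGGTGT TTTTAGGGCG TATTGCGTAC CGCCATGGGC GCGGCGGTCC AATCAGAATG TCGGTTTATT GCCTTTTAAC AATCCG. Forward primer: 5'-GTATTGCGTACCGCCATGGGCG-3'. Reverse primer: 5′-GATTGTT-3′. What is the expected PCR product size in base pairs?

Scanning the template, GTATTGCGTACCGCCATGGGCG occurs at positions 100–121; this primer anneals to the bottom strand there with its 3' end pointing downstream.
The reverse primer's reverse complement is AACAATC, which matches the template at positions 158–164.
Product length = (reverse-primer end) − (forward-primer start) + 1 = 164 − 100 + 1 = 65 bp.

65 bp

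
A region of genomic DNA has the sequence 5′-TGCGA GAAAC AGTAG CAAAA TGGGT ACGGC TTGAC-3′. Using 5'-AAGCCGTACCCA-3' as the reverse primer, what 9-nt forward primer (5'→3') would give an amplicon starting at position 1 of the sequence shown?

5'-TGCGAGAAA-3'

The reverse primer's reverse complement TGGGTACGGCTT matches the template at positions 21–32; the product starts at position 1.
The forward primer is identical to the top strand over positions 1–9: TGCGAGAAA.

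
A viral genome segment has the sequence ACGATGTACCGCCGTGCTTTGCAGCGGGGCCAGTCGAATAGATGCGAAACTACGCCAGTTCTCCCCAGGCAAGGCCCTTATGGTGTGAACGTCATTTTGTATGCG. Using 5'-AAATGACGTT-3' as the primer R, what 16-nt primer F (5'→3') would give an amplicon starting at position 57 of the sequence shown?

5'-AGTTCTCCCCAGGCAA-3'

The reverse primer's reverse complement AACGTCATTT matches the template at positions 88–97; the product starts at position 57.
The forward primer is identical to the top strand over positions 57–72: AGTTCTCCCCAGGCAA.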